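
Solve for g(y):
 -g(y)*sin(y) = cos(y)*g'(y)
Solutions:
 g(y) = C1*cos(y)


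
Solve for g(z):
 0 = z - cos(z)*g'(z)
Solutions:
 g(z) = C1 + Integral(z/cos(z), z)


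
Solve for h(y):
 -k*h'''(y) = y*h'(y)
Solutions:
 h(y) = C1 + Integral(C2*airyai(y*(-1/k)^(1/3)) + C3*airybi(y*(-1/k)^(1/3)), y)


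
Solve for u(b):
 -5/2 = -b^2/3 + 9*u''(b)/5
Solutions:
 u(b) = C1 + C2*b + 5*b^4/324 - 25*b^2/36


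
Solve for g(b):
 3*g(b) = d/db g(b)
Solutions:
 g(b) = C1*exp(3*b)


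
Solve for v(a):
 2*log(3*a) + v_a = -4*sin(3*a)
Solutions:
 v(a) = C1 - 2*a*log(a) - 2*a*log(3) + 2*a + 4*cos(3*a)/3


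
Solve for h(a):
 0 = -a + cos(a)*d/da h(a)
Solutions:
 h(a) = C1 + Integral(a/cos(a), a)


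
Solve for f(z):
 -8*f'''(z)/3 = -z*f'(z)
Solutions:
 f(z) = C1 + Integral(C2*airyai(3^(1/3)*z/2) + C3*airybi(3^(1/3)*z/2), z)


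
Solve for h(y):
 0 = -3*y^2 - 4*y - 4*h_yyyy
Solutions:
 h(y) = C1 + C2*y + C3*y^2 + C4*y^3 - y^6/480 - y^5/120


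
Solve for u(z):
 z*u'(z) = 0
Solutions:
 u(z) = C1


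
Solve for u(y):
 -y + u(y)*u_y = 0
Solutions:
 u(y) = -sqrt(C1 + y^2)
 u(y) = sqrt(C1 + y^2)


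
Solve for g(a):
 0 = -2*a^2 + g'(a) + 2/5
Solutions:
 g(a) = C1 + 2*a^3/3 - 2*a/5


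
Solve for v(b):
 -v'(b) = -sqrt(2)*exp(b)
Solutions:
 v(b) = C1 + sqrt(2)*exp(b)


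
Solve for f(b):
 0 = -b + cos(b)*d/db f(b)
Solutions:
 f(b) = C1 + Integral(b/cos(b), b)


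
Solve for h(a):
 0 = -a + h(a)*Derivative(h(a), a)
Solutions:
 h(a) = -sqrt(C1 + a^2)
 h(a) = sqrt(C1 + a^2)


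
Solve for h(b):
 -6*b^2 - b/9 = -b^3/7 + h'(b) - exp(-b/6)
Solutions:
 h(b) = C1 + b^4/28 - 2*b^3 - b^2/18 - 6*exp(-b/6)


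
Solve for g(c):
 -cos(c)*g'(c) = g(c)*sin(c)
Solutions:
 g(c) = C1*cos(c)


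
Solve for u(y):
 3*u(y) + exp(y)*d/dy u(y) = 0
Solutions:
 u(y) = C1*exp(3*exp(-y))


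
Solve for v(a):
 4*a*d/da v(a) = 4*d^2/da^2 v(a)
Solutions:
 v(a) = C1 + C2*erfi(sqrt(2)*a/2)


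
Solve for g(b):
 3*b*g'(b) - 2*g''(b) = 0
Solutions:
 g(b) = C1 + C2*erfi(sqrt(3)*b/2)


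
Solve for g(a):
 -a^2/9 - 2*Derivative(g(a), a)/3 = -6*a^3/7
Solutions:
 g(a) = C1 + 9*a^4/28 - a^3/18


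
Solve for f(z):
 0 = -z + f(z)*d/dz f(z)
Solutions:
 f(z) = -sqrt(C1 + z^2)
 f(z) = sqrt(C1 + z^2)


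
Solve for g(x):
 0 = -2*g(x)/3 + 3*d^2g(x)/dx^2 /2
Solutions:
 g(x) = C1*exp(-2*x/3) + C2*exp(2*x/3)


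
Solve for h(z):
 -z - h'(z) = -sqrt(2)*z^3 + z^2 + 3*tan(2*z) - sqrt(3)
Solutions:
 h(z) = C1 + sqrt(2)*z^4/4 - z^3/3 - z^2/2 + sqrt(3)*z + 3*log(cos(2*z))/2


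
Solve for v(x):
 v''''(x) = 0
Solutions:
 v(x) = C1 + C2*x + C3*x^2 + C4*x^3


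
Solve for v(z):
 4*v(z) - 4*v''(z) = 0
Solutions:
 v(z) = C1*exp(-z) + C2*exp(z)


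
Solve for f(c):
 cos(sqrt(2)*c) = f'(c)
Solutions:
 f(c) = C1 + sqrt(2)*sin(sqrt(2)*c)/2


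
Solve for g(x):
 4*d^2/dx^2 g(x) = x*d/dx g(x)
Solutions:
 g(x) = C1 + C2*erfi(sqrt(2)*x/4)


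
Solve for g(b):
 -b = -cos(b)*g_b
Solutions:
 g(b) = C1 + Integral(b/cos(b), b)


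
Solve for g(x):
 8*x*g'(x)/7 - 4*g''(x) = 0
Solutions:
 g(x) = C1 + C2*erfi(sqrt(7)*x/7)


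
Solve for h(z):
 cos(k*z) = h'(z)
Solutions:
 h(z) = C1 + sin(k*z)/k


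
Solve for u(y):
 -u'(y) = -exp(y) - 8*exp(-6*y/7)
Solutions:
 u(y) = C1 + exp(y) - 28*exp(-6*y/7)/3


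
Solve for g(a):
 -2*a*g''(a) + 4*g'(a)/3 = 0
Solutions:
 g(a) = C1 + C2*a^(5/3)


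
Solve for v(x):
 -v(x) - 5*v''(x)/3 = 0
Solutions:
 v(x) = C1*sin(sqrt(15)*x/5) + C2*cos(sqrt(15)*x/5)


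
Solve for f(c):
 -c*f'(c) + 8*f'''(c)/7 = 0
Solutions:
 f(c) = C1 + Integral(C2*airyai(7^(1/3)*c/2) + C3*airybi(7^(1/3)*c/2), c)


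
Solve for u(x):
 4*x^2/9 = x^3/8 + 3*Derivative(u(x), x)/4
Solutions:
 u(x) = C1 - x^4/24 + 16*x^3/81


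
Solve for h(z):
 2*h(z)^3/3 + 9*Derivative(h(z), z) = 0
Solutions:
 h(z) = -3*sqrt(6)*sqrt(-1/(C1 - 2*z))/2
 h(z) = 3*sqrt(6)*sqrt(-1/(C1 - 2*z))/2


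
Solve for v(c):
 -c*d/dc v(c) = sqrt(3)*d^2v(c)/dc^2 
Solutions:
 v(c) = C1 + C2*erf(sqrt(2)*3^(3/4)*c/6)


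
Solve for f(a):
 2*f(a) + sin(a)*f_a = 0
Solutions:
 f(a) = C1*(cos(a) + 1)/(cos(a) - 1)


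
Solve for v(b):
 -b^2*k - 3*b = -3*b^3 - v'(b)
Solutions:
 v(b) = C1 - 3*b^4/4 + b^3*k/3 + 3*b^2/2


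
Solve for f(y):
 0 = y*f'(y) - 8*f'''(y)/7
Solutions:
 f(y) = C1 + Integral(C2*airyai(7^(1/3)*y/2) + C3*airybi(7^(1/3)*y/2), y)


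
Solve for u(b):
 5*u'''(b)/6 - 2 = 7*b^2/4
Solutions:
 u(b) = C1 + C2*b + C3*b^2 + 7*b^5/200 + 2*b^3/5


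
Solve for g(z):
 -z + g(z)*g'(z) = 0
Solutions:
 g(z) = -sqrt(C1 + z^2)
 g(z) = sqrt(C1 + z^2)


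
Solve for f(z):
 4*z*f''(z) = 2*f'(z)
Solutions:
 f(z) = C1 + C2*z^(3/2)


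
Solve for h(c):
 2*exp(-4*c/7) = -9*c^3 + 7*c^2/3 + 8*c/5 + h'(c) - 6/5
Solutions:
 h(c) = C1 + 9*c^4/4 - 7*c^3/9 - 4*c^2/5 + 6*c/5 - 7*exp(-4*c/7)/2


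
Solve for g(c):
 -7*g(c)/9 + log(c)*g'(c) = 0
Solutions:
 g(c) = C1*exp(7*li(c)/9)


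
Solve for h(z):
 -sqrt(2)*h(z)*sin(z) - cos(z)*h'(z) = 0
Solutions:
 h(z) = C1*cos(z)^(sqrt(2))


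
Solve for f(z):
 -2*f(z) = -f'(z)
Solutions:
 f(z) = C1*exp(2*z)


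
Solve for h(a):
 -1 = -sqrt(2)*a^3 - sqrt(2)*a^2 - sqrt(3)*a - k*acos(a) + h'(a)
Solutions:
 h(a) = C1 + sqrt(2)*a^4/4 + sqrt(2)*a^3/3 + sqrt(3)*a^2/2 - a + k*(a*acos(a) - sqrt(1 - a^2))


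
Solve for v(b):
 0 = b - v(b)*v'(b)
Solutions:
 v(b) = -sqrt(C1 + b^2)
 v(b) = sqrt(C1 + b^2)


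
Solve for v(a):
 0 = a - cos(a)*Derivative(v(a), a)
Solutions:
 v(a) = C1 + Integral(a/cos(a), a)


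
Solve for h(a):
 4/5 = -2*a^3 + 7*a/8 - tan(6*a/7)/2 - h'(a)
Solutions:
 h(a) = C1 - a^4/2 + 7*a^2/16 - 4*a/5 + 7*log(cos(6*a/7))/12


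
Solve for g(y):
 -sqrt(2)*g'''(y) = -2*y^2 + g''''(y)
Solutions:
 g(y) = C1 + C2*y + C3*y^2 + C4*exp(-sqrt(2)*y) + sqrt(2)*y^5/60 - y^4/12 + sqrt(2)*y^3/6


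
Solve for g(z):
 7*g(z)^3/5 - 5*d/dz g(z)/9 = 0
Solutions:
 g(z) = -5*sqrt(2)*sqrt(-1/(C1 + 63*z))/2
 g(z) = 5*sqrt(2)*sqrt(-1/(C1 + 63*z))/2


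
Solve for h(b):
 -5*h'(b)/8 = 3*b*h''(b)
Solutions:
 h(b) = C1 + C2*b^(19/24)


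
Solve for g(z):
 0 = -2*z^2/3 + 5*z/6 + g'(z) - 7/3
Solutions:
 g(z) = C1 + 2*z^3/9 - 5*z^2/12 + 7*z/3


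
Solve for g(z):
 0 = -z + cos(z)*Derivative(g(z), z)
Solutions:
 g(z) = C1 + Integral(z/cos(z), z)


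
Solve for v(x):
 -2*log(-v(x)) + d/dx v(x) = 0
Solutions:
 -li(-v(x)) = C1 + 2*x


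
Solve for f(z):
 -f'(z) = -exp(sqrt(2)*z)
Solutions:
 f(z) = C1 + sqrt(2)*exp(sqrt(2)*z)/2


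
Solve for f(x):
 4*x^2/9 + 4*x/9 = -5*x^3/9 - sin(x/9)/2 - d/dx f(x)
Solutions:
 f(x) = C1 - 5*x^4/36 - 4*x^3/27 - 2*x^2/9 + 9*cos(x/9)/2


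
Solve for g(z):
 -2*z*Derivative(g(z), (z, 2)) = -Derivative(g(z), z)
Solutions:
 g(z) = C1 + C2*z^(3/2)


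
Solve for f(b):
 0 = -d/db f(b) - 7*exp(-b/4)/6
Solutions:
 f(b) = C1 + 14*exp(-b/4)/3


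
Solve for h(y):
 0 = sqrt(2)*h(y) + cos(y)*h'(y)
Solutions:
 h(y) = C1*(sin(y) - 1)^(sqrt(2)/2)/(sin(y) + 1)^(sqrt(2)/2)


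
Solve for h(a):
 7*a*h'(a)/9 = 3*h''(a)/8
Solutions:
 h(a) = C1 + C2*erfi(2*sqrt(21)*a/9)


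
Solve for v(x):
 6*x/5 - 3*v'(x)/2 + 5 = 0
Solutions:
 v(x) = C1 + 2*x^2/5 + 10*x/3


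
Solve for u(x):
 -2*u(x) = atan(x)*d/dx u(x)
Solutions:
 u(x) = C1*exp(-2*Integral(1/atan(x), x))


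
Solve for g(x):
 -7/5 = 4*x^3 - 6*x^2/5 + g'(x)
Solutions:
 g(x) = C1 - x^4 + 2*x^3/5 - 7*x/5


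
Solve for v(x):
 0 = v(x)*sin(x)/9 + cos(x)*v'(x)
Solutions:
 v(x) = C1*cos(x)^(1/9)


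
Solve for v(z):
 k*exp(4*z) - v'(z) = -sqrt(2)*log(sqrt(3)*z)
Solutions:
 v(z) = C1 + k*exp(4*z)/4 + sqrt(2)*z*log(z) + sqrt(2)*z*(-1 + log(3)/2)


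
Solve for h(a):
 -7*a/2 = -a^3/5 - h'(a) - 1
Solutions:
 h(a) = C1 - a^4/20 + 7*a^2/4 - a


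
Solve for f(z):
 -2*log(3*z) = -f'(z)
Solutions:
 f(z) = C1 + 2*z*log(z) - 2*z + z*log(9)


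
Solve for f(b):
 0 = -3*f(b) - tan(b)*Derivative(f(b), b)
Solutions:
 f(b) = C1/sin(b)^3


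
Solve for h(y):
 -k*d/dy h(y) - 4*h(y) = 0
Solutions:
 h(y) = C1*exp(-4*y/k)


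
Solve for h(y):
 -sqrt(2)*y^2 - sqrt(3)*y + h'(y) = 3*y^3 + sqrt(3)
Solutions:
 h(y) = C1 + 3*y^4/4 + sqrt(2)*y^3/3 + sqrt(3)*y^2/2 + sqrt(3)*y


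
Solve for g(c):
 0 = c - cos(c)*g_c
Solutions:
 g(c) = C1 + Integral(c/cos(c), c)


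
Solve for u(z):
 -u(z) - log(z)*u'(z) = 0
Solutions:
 u(z) = C1*exp(-li(z))


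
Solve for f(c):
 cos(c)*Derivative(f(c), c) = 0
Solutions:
 f(c) = C1


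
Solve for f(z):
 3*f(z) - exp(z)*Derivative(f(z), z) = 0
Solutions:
 f(z) = C1*exp(-3*exp(-z))


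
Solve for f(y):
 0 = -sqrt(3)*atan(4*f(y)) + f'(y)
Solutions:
 Integral(1/atan(4*_y), (_y, f(y))) = C1 + sqrt(3)*y


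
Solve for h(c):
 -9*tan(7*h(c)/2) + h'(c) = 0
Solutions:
 h(c) = -2*asin(C1*exp(63*c/2))/7 + 2*pi/7
 h(c) = 2*asin(C1*exp(63*c/2))/7


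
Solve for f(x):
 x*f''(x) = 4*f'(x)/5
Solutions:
 f(x) = C1 + C2*x^(9/5)


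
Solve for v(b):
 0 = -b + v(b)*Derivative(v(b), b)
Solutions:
 v(b) = -sqrt(C1 + b^2)
 v(b) = sqrt(C1 + b^2)


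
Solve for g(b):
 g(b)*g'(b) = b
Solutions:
 g(b) = -sqrt(C1 + b^2)
 g(b) = sqrt(C1 + b^2)


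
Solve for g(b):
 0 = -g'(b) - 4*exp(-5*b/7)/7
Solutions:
 g(b) = C1 + 4*exp(-5*b/7)/5


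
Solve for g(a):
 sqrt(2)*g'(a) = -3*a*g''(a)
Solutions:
 g(a) = C1 + C2*a^(1 - sqrt(2)/3)


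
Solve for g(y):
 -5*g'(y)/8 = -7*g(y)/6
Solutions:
 g(y) = C1*exp(28*y/15)


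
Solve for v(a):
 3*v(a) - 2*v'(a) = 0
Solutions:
 v(a) = C1*exp(3*a/2)


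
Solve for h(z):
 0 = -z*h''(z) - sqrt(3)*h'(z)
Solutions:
 h(z) = C1 + C2*z^(1 - sqrt(3))


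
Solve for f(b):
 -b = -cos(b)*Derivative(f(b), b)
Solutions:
 f(b) = C1 + Integral(b/cos(b), b)


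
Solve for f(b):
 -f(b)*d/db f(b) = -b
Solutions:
 f(b) = -sqrt(C1 + b^2)
 f(b) = sqrt(C1 + b^2)


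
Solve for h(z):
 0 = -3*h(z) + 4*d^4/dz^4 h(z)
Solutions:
 h(z) = C1*exp(-sqrt(2)*3^(1/4)*z/2) + C2*exp(sqrt(2)*3^(1/4)*z/2) + C3*sin(sqrt(2)*3^(1/4)*z/2) + C4*cos(sqrt(2)*3^(1/4)*z/2)


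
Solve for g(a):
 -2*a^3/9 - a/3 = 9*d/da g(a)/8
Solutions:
 g(a) = C1 - 4*a^4/81 - 4*a^2/27


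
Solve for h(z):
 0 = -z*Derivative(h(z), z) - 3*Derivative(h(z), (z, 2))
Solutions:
 h(z) = C1 + C2*erf(sqrt(6)*z/6)


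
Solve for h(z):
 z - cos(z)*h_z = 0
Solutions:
 h(z) = C1 + Integral(z/cos(z), z)


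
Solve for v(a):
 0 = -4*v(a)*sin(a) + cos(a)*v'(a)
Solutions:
 v(a) = C1/cos(a)^4


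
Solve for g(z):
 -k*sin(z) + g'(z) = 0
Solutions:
 g(z) = C1 - k*cos(z)


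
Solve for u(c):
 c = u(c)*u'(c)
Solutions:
 u(c) = -sqrt(C1 + c^2)
 u(c) = sqrt(C1 + c^2)


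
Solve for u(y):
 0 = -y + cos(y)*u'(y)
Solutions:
 u(y) = C1 + Integral(y/cos(y), y)


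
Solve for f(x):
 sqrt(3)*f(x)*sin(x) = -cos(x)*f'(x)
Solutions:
 f(x) = C1*cos(x)^(sqrt(3))


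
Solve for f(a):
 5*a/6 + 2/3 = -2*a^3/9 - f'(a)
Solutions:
 f(a) = C1 - a^4/18 - 5*a^2/12 - 2*a/3


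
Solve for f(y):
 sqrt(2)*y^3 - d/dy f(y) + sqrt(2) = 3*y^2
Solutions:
 f(y) = C1 + sqrt(2)*y^4/4 - y^3 + sqrt(2)*y


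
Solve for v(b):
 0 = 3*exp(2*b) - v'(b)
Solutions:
 v(b) = C1 + 3*exp(2*b)/2


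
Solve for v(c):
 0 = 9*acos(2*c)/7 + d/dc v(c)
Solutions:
 v(c) = C1 - 9*c*acos(2*c)/7 + 9*sqrt(1 - 4*c^2)/14


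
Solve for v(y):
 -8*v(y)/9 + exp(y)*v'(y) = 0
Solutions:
 v(y) = C1*exp(-8*exp(-y)/9)


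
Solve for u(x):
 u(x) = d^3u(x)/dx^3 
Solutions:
 u(x) = C3*exp(x) + (C1*sin(sqrt(3)*x/2) + C2*cos(sqrt(3)*x/2))*exp(-x/2)


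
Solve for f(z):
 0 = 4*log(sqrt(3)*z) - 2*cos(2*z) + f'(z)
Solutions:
 f(z) = C1 - 4*z*log(z) - 2*z*log(3) + 4*z + sin(2*z)


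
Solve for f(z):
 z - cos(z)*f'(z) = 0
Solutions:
 f(z) = C1 + Integral(z/cos(z), z)


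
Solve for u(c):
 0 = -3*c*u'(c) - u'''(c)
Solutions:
 u(c) = C1 + Integral(C2*airyai(-3^(1/3)*c) + C3*airybi(-3^(1/3)*c), c)


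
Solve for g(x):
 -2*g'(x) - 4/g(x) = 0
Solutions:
 g(x) = -sqrt(C1 - 4*x)
 g(x) = sqrt(C1 - 4*x)


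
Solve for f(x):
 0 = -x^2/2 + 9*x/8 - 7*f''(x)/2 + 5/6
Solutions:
 f(x) = C1 + C2*x - x^4/84 + 3*x^3/56 + 5*x^2/42


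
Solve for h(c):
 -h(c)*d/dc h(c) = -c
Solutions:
 h(c) = -sqrt(C1 + c^2)
 h(c) = sqrt(C1 + c^2)


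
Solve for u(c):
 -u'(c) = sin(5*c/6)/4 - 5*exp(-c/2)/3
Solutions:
 u(c) = C1 + 3*cos(5*c/6)/10 - 10*exp(-c/2)/3


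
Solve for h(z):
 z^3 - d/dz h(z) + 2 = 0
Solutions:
 h(z) = C1 + z^4/4 + 2*z


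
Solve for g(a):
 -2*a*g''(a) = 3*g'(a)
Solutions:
 g(a) = C1 + C2/sqrt(a)


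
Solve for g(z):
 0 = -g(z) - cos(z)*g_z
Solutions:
 g(z) = C1*sqrt(sin(z) - 1)/sqrt(sin(z) + 1)


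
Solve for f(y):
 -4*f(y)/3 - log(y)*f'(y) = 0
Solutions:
 f(y) = C1*exp(-4*li(y)/3)


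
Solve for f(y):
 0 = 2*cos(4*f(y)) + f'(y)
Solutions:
 f(y) = -asin((C1 + exp(16*y))/(C1 - exp(16*y)))/4 + pi/4
 f(y) = asin((C1 + exp(16*y))/(C1 - exp(16*y)))/4


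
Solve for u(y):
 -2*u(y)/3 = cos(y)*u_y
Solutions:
 u(y) = C1*(sin(y) - 1)^(1/3)/(sin(y) + 1)^(1/3)


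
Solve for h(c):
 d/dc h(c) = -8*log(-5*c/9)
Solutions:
 h(c) = C1 - 8*c*log(-c) + 8*c*(-log(5) + 1 + 2*log(3))


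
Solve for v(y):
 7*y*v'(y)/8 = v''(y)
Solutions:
 v(y) = C1 + C2*erfi(sqrt(7)*y/4)


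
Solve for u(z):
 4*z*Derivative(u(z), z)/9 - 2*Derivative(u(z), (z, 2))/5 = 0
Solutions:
 u(z) = C1 + C2*erfi(sqrt(5)*z/3)


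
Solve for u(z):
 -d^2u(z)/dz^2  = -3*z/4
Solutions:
 u(z) = C1 + C2*z + z^3/8


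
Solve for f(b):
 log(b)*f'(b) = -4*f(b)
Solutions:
 f(b) = C1*exp(-4*li(b))


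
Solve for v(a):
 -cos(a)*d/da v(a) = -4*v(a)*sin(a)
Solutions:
 v(a) = C1/cos(a)^4


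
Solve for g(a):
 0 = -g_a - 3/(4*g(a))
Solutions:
 g(a) = -sqrt(C1 - 6*a)/2
 g(a) = sqrt(C1 - 6*a)/2


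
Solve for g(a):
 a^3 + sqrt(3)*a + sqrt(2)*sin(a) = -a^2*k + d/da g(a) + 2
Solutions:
 g(a) = C1 + a^4/4 + a^3*k/3 + sqrt(3)*a^2/2 - 2*a - sqrt(2)*cos(a)


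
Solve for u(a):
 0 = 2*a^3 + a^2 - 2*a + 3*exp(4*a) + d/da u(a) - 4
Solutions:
 u(a) = C1 - a^4/2 - a^3/3 + a^2 + 4*a - 3*exp(4*a)/4


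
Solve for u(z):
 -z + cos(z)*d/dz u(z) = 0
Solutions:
 u(z) = C1 + Integral(z/cos(z), z)


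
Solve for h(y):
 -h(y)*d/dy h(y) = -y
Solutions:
 h(y) = -sqrt(C1 + y^2)
 h(y) = sqrt(C1 + y^2)


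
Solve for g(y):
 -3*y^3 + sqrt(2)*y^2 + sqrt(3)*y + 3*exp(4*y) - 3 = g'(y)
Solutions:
 g(y) = C1 - 3*y^4/4 + sqrt(2)*y^3/3 + sqrt(3)*y^2/2 - 3*y + 3*exp(4*y)/4


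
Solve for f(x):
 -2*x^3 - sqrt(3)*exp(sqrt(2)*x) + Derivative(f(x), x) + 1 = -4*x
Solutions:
 f(x) = C1 + x^4/2 - 2*x^2 - x + sqrt(6)*exp(sqrt(2)*x)/2


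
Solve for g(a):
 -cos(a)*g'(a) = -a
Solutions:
 g(a) = C1 + Integral(a/cos(a), a)


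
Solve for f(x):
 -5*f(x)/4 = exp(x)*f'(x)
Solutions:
 f(x) = C1*exp(5*exp(-x)/4)


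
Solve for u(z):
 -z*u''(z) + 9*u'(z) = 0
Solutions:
 u(z) = C1 + C2*z^10


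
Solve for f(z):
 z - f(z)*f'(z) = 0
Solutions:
 f(z) = -sqrt(C1 + z^2)
 f(z) = sqrt(C1 + z^2)


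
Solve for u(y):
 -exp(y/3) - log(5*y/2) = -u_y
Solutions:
 u(y) = C1 + y*log(y) + y*(-1 - log(2) + log(5)) + 3*exp(y/3)


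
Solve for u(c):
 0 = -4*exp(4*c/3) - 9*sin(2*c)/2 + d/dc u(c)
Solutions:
 u(c) = C1 + 3*exp(4*c/3) - 9*cos(2*c)/4


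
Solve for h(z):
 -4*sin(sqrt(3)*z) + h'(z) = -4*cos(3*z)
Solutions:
 h(z) = C1 - 4*sin(3*z)/3 - 4*sqrt(3)*cos(sqrt(3)*z)/3


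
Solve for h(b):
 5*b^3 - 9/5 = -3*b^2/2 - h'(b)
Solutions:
 h(b) = C1 - 5*b^4/4 - b^3/2 + 9*b/5


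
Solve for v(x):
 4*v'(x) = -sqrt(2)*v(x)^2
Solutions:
 v(x) = 4/(C1 + sqrt(2)*x)


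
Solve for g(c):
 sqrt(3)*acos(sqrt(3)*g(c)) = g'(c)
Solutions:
 Integral(1/acos(sqrt(3)*_y), (_y, g(c))) = C1 + sqrt(3)*c


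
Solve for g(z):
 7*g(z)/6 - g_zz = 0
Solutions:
 g(z) = C1*exp(-sqrt(42)*z/6) + C2*exp(sqrt(42)*z/6)


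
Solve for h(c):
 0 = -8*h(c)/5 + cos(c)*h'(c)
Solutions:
 h(c) = C1*(sin(c) + 1)^(4/5)/(sin(c) - 1)^(4/5)


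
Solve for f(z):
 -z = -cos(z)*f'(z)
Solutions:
 f(z) = C1 + Integral(z/cos(z), z)


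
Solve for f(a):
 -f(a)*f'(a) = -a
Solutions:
 f(a) = -sqrt(C1 + a^2)
 f(a) = sqrt(C1 + a^2)


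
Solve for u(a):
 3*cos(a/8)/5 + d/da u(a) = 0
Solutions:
 u(a) = C1 - 24*sin(a/8)/5


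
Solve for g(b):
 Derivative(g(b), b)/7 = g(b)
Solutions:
 g(b) = C1*exp(7*b)


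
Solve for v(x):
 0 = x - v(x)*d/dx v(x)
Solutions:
 v(x) = -sqrt(C1 + x^2)
 v(x) = sqrt(C1 + x^2)


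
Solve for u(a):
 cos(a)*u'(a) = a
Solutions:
 u(a) = C1 + Integral(a/cos(a), a)


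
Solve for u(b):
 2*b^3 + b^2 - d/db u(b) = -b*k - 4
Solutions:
 u(b) = C1 + b^4/2 + b^3/3 + b^2*k/2 + 4*b


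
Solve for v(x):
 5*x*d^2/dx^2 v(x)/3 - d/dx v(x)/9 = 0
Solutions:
 v(x) = C1 + C2*x^(16/15)


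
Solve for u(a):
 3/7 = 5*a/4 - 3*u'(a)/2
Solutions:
 u(a) = C1 + 5*a^2/12 - 2*a/7


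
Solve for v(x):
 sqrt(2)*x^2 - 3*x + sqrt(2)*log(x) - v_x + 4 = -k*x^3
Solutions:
 v(x) = C1 + k*x^4/4 + sqrt(2)*x^3/3 - 3*x^2/2 + sqrt(2)*x*log(x) - sqrt(2)*x + 4*x


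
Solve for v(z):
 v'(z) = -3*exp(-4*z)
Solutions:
 v(z) = C1 + 3*exp(-4*z)/4


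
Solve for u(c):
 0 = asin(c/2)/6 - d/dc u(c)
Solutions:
 u(c) = C1 + c*asin(c/2)/6 + sqrt(4 - c^2)/6


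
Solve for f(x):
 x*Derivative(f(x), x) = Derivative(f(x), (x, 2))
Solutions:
 f(x) = C1 + C2*erfi(sqrt(2)*x/2)


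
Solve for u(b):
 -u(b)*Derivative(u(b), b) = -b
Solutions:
 u(b) = -sqrt(C1 + b^2)
 u(b) = sqrt(C1 + b^2)


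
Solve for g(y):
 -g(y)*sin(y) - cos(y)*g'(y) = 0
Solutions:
 g(y) = C1*cos(y)


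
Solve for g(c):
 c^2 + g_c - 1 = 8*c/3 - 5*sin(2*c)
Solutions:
 g(c) = C1 - c^3/3 + 4*c^2/3 + c + 5*cos(2*c)/2


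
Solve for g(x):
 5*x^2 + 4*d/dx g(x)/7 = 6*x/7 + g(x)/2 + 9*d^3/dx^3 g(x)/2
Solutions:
 g(x) = C1*exp(x*(16*882^(1/3)/(sqrt(1707321) + 1323)^(1/3) + 84^(1/3)*(sqrt(1707321) + 1323)^(1/3))/252)*sin(3^(1/6)*x*(-28^(1/3)*3^(2/3)*(sqrt(1707321) + 1323)^(1/3) + 48*98^(1/3)/(sqrt(1707321) + 1323)^(1/3))/252) + C2*exp(x*(16*882^(1/3)/(sqrt(1707321) + 1323)^(1/3) + 84^(1/3)*(sqrt(1707321) + 1323)^(1/3))/252)*cos(3^(1/6)*x*(-28^(1/3)*3^(2/3)*(sqrt(1707321) + 1323)^(1/3) + 48*98^(1/3)/(sqrt(1707321) + 1323)^(1/3))/252) + C3*exp(-x*(16*882^(1/3)/(sqrt(1707321) + 1323)^(1/3) + 84^(1/3)*(sqrt(1707321) + 1323)^(1/3))/126) + 10*x^2 + 148*x/7 + 1184/49


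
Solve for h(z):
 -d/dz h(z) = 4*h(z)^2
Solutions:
 h(z) = 1/(C1 + 4*z)


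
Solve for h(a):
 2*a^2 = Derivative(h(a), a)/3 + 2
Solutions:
 h(a) = C1 + 2*a^3 - 6*a


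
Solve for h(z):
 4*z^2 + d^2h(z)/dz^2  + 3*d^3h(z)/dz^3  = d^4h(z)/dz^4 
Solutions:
 h(z) = C1 + C2*z + C3*exp(z*(3 - sqrt(13))/2) + C4*exp(z*(3 + sqrt(13))/2) - z^4/3 + 4*z^3 - 40*z^2


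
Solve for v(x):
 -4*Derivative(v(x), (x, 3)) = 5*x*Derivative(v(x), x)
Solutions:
 v(x) = C1 + Integral(C2*airyai(-10^(1/3)*x/2) + C3*airybi(-10^(1/3)*x/2), x)


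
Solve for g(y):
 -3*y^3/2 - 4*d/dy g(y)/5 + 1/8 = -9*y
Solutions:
 g(y) = C1 - 15*y^4/32 + 45*y^2/8 + 5*y/32


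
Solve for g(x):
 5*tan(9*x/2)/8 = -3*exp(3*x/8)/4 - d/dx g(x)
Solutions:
 g(x) = C1 - 2*exp(3*x/8) + 5*log(cos(9*x/2))/36


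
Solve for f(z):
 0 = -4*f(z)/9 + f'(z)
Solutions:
 f(z) = C1*exp(4*z/9)


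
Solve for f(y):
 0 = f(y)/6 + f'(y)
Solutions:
 f(y) = C1*exp(-y/6)


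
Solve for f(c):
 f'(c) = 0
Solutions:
 f(c) = C1


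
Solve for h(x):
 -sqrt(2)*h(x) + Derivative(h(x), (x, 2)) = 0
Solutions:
 h(x) = C1*exp(-2^(1/4)*x) + C2*exp(2^(1/4)*x)


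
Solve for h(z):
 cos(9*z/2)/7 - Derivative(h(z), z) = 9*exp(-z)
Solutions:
 h(z) = C1 + 2*sin(9*z/2)/63 + 9*exp(-z)


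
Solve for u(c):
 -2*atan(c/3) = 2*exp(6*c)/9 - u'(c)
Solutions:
 u(c) = C1 + 2*c*atan(c/3) + exp(6*c)/27 - 3*log(c^2 + 9)


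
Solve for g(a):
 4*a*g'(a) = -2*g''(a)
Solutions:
 g(a) = C1 + C2*erf(a)


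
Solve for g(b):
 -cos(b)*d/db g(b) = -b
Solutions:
 g(b) = C1 + Integral(b/cos(b), b)


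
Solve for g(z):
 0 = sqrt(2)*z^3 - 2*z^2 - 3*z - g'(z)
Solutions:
 g(z) = C1 + sqrt(2)*z^4/4 - 2*z^3/3 - 3*z^2/2


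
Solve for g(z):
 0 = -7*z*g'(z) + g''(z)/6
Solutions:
 g(z) = C1 + C2*erfi(sqrt(21)*z)


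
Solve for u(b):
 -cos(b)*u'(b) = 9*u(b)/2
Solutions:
 u(b) = C1*(sin(b) - 1)^(1/4)*(sin(b)^2 - 2*sin(b) + 1)/((sin(b) + 1)^(1/4)*(sin(b)^2 + 2*sin(b) + 1))


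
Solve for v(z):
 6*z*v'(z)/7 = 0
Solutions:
 v(z) = C1


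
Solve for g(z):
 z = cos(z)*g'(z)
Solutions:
 g(z) = C1 + Integral(z/cos(z), z)


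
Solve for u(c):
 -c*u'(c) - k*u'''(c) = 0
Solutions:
 u(c) = C1 + Integral(C2*airyai(c*(-1/k)^(1/3)) + C3*airybi(c*(-1/k)^(1/3)), c)


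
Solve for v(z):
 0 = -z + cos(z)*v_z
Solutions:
 v(z) = C1 + Integral(z/cos(z), z)


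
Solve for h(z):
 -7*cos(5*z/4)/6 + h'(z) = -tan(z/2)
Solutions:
 h(z) = C1 + 2*log(cos(z/2)) + 14*sin(5*z/4)/15


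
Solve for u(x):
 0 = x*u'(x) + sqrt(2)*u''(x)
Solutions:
 u(x) = C1 + C2*erf(2^(1/4)*x/2)


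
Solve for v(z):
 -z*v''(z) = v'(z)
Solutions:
 v(z) = C1 + C2*log(z)


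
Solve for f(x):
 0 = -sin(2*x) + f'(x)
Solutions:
 f(x) = C1 - cos(2*x)/2


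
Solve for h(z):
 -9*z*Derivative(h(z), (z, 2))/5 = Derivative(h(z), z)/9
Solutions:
 h(z) = C1 + C2*z^(76/81)


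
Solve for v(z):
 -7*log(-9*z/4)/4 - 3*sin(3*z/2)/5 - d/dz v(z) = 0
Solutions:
 v(z) = C1 - 7*z*log(-z)/4 - 4*z*log(3) + z*log(6)/2 + 7*z/4 + 3*z*log(2) + 2*cos(3*z/2)/5


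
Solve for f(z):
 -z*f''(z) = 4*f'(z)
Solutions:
 f(z) = C1 + C2/z^3


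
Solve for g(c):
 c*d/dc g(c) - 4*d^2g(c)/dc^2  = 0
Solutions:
 g(c) = C1 + C2*erfi(sqrt(2)*c/4)


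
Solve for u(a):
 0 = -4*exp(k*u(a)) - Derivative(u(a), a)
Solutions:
 u(a) = Piecewise((log(1/(C1*k + 4*a*k))/k, Ne(k, 0)), (nan, True))
 u(a) = Piecewise((C1 - 4*a, Eq(k, 0)), (nan, True))


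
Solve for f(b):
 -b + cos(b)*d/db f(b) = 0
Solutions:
 f(b) = C1 + Integral(b/cos(b), b)


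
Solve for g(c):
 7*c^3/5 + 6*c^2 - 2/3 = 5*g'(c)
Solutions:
 g(c) = C1 + 7*c^4/100 + 2*c^3/5 - 2*c/15


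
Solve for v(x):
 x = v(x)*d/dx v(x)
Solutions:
 v(x) = -sqrt(C1 + x^2)
 v(x) = sqrt(C1 + x^2)


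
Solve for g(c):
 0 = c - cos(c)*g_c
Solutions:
 g(c) = C1 + Integral(c/cos(c), c)


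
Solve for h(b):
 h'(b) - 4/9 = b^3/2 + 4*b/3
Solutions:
 h(b) = C1 + b^4/8 + 2*b^2/3 + 4*b/9


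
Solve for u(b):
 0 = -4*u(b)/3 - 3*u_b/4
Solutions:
 u(b) = C1*exp(-16*b/9)


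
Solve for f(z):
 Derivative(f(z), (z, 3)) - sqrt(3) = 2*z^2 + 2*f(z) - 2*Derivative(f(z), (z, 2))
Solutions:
 f(z) = C1*exp(-z*(4/(3*sqrt(33) + 19)^(1/3) + (3*sqrt(33) + 19)^(1/3) + 4)/6)*sin(sqrt(3)*z*(-(3*sqrt(33) + 19)^(1/3) + 4/(3*sqrt(33) + 19)^(1/3))/6) + C2*exp(-z*(4/(3*sqrt(33) + 19)^(1/3) + (3*sqrt(33) + 19)^(1/3) + 4)/6)*cos(sqrt(3)*z*(-(3*sqrt(33) + 19)^(1/3) + 4/(3*sqrt(33) + 19)^(1/3))/6) + C3*exp(z*(-2 + 4/(3*sqrt(33) + 19)^(1/3) + (3*sqrt(33) + 19)^(1/3))/3) - z^2 - 2 - sqrt(3)/2


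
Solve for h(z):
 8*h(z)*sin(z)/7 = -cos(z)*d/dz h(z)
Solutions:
 h(z) = C1*cos(z)^(8/7)


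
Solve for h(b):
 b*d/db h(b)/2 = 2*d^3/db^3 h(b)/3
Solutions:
 h(b) = C1 + Integral(C2*airyai(6^(1/3)*b/2) + C3*airybi(6^(1/3)*b/2), b)


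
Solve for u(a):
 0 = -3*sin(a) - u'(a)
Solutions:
 u(a) = C1 + 3*cos(a)


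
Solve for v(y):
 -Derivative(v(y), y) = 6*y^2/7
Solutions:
 v(y) = C1 - 2*y^3/7


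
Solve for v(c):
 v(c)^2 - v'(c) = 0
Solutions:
 v(c) = -1/(C1 + c)


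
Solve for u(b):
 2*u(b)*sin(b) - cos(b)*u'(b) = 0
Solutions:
 u(b) = C1/cos(b)^2


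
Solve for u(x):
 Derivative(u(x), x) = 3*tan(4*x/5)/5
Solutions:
 u(x) = C1 - 3*log(cos(4*x/5))/4


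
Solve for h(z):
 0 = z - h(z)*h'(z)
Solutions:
 h(z) = -sqrt(C1 + z^2)
 h(z) = sqrt(C1 + z^2)


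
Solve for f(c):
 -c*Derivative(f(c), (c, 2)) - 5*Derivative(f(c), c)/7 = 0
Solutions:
 f(c) = C1 + C2*c^(2/7)


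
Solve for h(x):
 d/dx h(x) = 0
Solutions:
 h(x) = C1


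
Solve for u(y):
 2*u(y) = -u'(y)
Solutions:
 u(y) = C1*exp(-2*y)


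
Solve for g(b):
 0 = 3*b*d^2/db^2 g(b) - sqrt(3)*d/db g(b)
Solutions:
 g(b) = C1 + C2*b^(sqrt(3)/3 + 1)


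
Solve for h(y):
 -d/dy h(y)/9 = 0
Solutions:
 h(y) = C1


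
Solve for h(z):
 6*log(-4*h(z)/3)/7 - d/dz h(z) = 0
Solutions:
 -7*Integral(1/(log(-_y) - log(3) + 2*log(2)), (_y, h(z)))/6 = C1 - z


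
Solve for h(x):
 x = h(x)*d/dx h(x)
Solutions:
 h(x) = -sqrt(C1 + x^2)
 h(x) = sqrt(C1 + x^2)


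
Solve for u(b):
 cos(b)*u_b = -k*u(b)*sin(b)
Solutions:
 u(b) = C1*exp(k*log(cos(b)))


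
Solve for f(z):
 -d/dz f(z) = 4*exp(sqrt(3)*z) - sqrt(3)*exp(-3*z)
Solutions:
 f(z) = C1 - 4*sqrt(3)*exp(sqrt(3)*z)/3 - sqrt(3)*exp(-3*z)/3


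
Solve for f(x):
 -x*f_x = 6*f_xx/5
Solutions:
 f(x) = C1 + C2*erf(sqrt(15)*x/6)


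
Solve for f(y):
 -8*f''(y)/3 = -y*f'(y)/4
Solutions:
 f(y) = C1 + C2*erfi(sqrt(3)*y/8)


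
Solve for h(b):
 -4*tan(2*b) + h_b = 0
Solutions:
 h(b) = C1 - 2*log(cos(2*b))


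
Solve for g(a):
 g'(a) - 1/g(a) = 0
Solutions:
 g(a) = -sqrt(C1 + 2*a)
 g(a) = sqrt(C1 + 2*a)


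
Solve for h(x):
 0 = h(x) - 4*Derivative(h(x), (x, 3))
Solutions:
 h(x) = C3*exp(2^(1/3)*x/2) + (C1*sin(2^(1/3)*sqrt(3)*x/4) + C2*cos(2^(1/3)*sqrt(3)*x/4))*exp(-2^(1/3)*x/4)


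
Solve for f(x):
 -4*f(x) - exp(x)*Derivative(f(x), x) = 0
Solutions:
 f(x) = C1*exp(4*exp(-x))


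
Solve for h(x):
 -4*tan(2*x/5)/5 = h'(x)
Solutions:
 h(x) = C1 + 2*log(cos(2*x/5))


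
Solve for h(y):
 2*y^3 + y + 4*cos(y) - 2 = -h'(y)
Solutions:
 h(y) = C1 - y^4/2 - y^2/2 + 2*y - 4*sin(y)


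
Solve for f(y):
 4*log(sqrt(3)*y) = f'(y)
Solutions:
 f(y) = C1 + 4*y*log(y) - 4*y + y*log(9)


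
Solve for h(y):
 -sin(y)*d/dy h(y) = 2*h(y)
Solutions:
 h(y) = C1*(cos(y) + 1)/(cos(y) - 1)


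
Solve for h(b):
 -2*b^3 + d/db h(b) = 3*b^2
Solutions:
 h(b) = C1 + b^4/2 + b^3


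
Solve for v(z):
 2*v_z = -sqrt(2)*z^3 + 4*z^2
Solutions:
 v(z) = C1 - sqrt(2)*z^4/8 + 2*z^3/3


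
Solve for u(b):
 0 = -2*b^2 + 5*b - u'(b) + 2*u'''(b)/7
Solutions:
 u(b) = C1 + C2*exp(-sqrt(14)*b/2) + C3*exp(sqrt(14)*b/2) - 2*b^3/3 + 5*b^2/2 - 8*b/7


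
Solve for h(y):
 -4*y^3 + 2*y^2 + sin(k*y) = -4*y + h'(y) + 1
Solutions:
 h(y) = C1 - y^4 + 2*y^3/3 + 2*y^2 - y - cos(k*y)/k


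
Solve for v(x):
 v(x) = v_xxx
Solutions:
 v(x) = C3*exp(x) + (C1*sin(sqrt(3)*x/2) + C2*cos(sqrt(3)*x/2))*exp(-x/2)


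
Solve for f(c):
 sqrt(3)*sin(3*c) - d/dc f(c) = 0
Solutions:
 f(c) = C1 - sqrt(3)*cos(3*c)/3


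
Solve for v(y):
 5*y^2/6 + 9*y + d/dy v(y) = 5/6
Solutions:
 v(y) = C1 - 5*y^3/18 - 9*y^2/2 + 5*y/6


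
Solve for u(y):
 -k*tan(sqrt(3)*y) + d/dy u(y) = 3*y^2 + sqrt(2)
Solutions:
 u(y) = C1 - sqrt(3)*k*log(cos(sqrt(3)*y))/3 + y^3 + sqrt(2)*y


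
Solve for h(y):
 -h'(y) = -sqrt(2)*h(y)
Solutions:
 h(y) = C1*exp(sqrt(2)*y)


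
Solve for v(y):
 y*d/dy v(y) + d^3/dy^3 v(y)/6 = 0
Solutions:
 v(y) = C1 + Integral(C2*airyai(-6^(1/3)*y) + C3*airybi(-6^(1/3)*y), y)


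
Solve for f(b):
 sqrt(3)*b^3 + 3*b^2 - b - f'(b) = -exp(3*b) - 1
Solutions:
 f(b) = C1 + sqrt(3)*b^4/4 + b^3 - b^2/2 + b + exp(3*b)/3


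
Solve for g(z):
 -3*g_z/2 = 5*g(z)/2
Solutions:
 g(z) = C1*exp(-5*z/3)


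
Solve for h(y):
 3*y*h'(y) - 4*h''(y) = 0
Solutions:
 h(y) = C1 + C2*erfi(sqrt(6)*y/4)


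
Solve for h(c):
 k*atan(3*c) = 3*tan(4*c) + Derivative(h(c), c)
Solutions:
 h(c) = C1 + k*(c*atan(3*c) - log(9*c^2 + 1)/6) + 3*log(cos(4*c))/4


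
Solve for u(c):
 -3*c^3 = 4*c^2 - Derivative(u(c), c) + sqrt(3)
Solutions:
 u(c) = C1 + 3*c^4/4 + 4*c^3/3 + sqrt(3)*c


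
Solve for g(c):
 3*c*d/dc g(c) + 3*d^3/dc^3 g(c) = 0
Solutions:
 g(c) = C1 + Integral(C2*airyai(-c) + C3*airybi(-c), c)


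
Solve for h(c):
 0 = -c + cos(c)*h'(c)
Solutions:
 h(c) = C1 + Integral(c/cos(c), c)


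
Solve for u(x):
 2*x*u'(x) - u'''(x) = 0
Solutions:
 u(x) = C1 + Integral(C2*airyai(2^(1/3)*x) + C3*airybi(2^(1/3)*x), x)


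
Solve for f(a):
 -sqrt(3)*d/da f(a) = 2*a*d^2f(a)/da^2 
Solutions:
 f(a) = C1 + C2*a^(1 - sqrt(3)/2)


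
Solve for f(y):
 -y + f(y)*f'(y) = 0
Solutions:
 f(y) = -sqrt(C1 + y^2)
 f(y) = sqrt(C1 + y^2)


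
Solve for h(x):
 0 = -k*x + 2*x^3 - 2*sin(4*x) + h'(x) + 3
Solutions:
 h(x) = C1 + k*x^2/2 - x^4/2 - 3*x - cos(4*x)/2


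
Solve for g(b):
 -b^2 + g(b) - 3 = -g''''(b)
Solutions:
 g(b) = b^2 + (C1*sin(sqrt(2)*b/2) + C2*cos(sqrt(2)*b/2))*exp(-sqrt(2)*b/2) + (C3*sin(sqrt(2)*b/2) + C4*cos(sqrt(2)*b/2))*exp(sqrt(2)*b/2) + 3


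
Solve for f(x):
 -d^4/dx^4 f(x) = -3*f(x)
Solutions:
 f(x) = C1*exp(-3^(1/4)*x) + C2*exp(3^(1/4)*x) + C3*sin(3^(1/4)*x) + C4*cos(3^(1/4)*x)


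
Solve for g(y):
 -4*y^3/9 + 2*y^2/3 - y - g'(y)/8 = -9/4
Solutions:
 g(y) = C1 - 8*y^4/9 + 16*y^3/9 - 4*y^2 + 18*y


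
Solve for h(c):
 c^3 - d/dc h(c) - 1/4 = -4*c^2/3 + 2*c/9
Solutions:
 h(c) = C1 + c^4/4 + 4*c^3/9 - c^2/9 - c/4


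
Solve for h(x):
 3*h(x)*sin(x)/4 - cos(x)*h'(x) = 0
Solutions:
 h(x) = C1/cos(x)^(3/4)


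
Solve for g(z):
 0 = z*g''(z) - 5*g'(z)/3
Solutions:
 g(z) = C1 + C2*z^(8/3)


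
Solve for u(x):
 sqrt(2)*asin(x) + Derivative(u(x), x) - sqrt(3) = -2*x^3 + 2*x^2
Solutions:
 u(x) = C1 - x^4/2 + 2*x^3/3 + sqrt(3)*x - sqrt(2)*(x*asin(x) + sqrt(1 - x^2))


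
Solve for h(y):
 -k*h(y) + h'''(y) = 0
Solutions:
 h(y) = C1*exp(k^(1/3)*y) + C2*exp(k^(1/3)*y*(-1 + sqrt(3)*I)/2) + C3*exp(-k^(1/3)*y*(1 + sqrt(3)*I)/2)


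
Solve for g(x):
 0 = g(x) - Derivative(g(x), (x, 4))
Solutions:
 g(x) = C1*exp(-x) + C2*exp(x) + C3*sin(x) + C4*cos(x)


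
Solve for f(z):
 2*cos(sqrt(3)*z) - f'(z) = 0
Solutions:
 f(z) = C1 + 2*sqrt(3)*sin(sqrt(3)*z)/3


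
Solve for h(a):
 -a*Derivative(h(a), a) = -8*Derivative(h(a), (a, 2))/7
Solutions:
 h(a) = C1 + C2*erfi(sqrt(7)*a/4)


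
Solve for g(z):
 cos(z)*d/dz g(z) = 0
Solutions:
 g(z) = C1


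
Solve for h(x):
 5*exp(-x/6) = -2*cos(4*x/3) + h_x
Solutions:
 h(x) = C1 + 3*sin(4*x/3)/2 - 30*exp(-x/6)


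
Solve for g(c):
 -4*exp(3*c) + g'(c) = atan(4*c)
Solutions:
 g(c) = C1 + c*atan(4*c) + 4*exp(3*c)/3 - log(16*c^2 + 1)/8


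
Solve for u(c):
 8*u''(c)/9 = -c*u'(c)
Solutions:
 u(c) = C1 + C2*erf(3*c/4)


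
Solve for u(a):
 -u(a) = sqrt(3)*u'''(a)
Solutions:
 u(a) = C3*exp(-3^(5/6)*a/3) + (C1*sin(3^(1/3)*a/2) + C2*cos(3^(1/3)*a/2))*exp(3^(5/6)*a/6)


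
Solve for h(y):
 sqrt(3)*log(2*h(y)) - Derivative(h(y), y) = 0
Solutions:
 -sqrt(3)*Integral(1/(log(_y) + log(2)), (_y, h(y)))/3 = C1 - y


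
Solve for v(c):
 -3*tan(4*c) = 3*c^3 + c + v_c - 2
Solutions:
 v(c) = C1 - 3*c^4/4 - c^2/2 + 2*c + 3*log(cos(4*c))/4


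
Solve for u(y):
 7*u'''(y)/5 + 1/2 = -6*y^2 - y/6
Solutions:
 u(y) = C1 + C2*y + C3*y^2 - y^5/14 - 5*y^4/1008 - 5*y^3/84


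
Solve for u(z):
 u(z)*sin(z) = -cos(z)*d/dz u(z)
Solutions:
 u(z) = C1*cos(z)


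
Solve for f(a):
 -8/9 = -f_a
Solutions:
 f(a) = C1 + 8*a/9


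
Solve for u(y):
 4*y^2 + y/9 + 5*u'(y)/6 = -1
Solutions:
 u(y) = C1 - 8*y^3/5 - y^2/15 - 6*y/5


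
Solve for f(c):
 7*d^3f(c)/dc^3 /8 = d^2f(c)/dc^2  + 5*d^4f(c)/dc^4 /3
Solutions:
 f(c) = C1 + C2*c + (C3*sin(sqrt(3399)*c/80) + C4*cos(sqrt(3399)*c/80))*exp(21*c/80)


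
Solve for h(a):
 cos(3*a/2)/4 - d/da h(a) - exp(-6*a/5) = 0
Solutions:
 h(a) = C1 + sin(3*a/2)/6 + 5*exp(-6*a/5)/6


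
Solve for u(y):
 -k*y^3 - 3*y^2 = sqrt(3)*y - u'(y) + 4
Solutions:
 u(y) = C1 + k*y^4/4 + y^3 + sqrt(3)*y^2/2 + 4*y


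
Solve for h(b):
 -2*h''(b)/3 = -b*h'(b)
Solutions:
 h(b) = C1 + C2*erfi(sqrt(3)*b/2)


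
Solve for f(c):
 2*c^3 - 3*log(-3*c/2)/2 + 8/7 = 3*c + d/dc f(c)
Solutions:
 f(c) = C1 + c^4/2 - 3*c^2/2 - 3*c*log(-c)/2 + c*(-2*log(3) + log(2) + log(6)/2 + 37/14)


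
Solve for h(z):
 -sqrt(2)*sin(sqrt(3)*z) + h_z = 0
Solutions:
 h(z) = C1 - sqrt(6)*cos(sqrt(3)*z)/3


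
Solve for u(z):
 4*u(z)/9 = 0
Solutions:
 u(z) = 0


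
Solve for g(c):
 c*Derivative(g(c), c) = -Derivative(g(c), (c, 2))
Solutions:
 g(c) = C1 + C2*erf(sqrt(2)*c/2)


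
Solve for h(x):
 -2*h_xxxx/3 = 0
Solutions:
 h(x) = C1 + C2*x + C3*x^2 + C4*x^3


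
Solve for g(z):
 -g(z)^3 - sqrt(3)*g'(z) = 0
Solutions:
 g(z) = -sqrt(6)*sqrt(-1/(C1 - sqrt(3)*z))/2
 g(z) = sqrt(6)*sqrt(-1/(C1 - sqrt(3)*z))/2


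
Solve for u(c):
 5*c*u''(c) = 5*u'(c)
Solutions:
 u(c) = C1 + C2*c^2


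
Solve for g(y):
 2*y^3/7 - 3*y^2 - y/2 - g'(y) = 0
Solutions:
 g(y) = C1 + y^4/14 - y^3 - y^2/4


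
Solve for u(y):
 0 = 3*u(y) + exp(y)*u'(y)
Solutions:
 u(y) = C1*exp(3*exp(-y))


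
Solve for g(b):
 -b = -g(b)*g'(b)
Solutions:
 g(b) = -sqrt(C1 + b^2)
 g(b) = sqrt(C1 + b^2)


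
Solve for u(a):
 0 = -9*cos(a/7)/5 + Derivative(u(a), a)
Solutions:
 u(a) = C1 + 63*sin(a/7)/5


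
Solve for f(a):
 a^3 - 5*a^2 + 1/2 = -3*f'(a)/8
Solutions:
 f(a) = C1 - 2*a^4/3 + 40*a^3/9 - 4*a/3


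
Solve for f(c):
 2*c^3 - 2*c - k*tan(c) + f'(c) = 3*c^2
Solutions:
 f(c) = C1 - c^4/2 + c^3 + c^2 - k*log(cos(c))


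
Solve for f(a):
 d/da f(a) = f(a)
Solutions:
 f(a) = C1*exp(a)


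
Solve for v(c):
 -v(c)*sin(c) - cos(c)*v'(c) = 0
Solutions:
 v(c) = C1*cos(c)


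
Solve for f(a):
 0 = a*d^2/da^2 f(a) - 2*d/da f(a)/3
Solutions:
 f(a) = C1 + C2*a^(5/3)


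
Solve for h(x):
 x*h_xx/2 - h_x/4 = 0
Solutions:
 h(x) = C1 + C2*x^(3/2)


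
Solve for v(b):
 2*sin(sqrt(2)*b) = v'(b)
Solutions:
 v(b) = C1 - sqrt(2)*cos(sqrt(2)*b)


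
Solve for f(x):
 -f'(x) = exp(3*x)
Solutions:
 f(x) = C1 - exp(3*x)/3


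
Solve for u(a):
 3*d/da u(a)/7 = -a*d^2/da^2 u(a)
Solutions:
 u(a) = C1 + C2*a^(4/7)


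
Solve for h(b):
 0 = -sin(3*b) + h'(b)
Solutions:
 h(b) = C1 - cos(3*b)/3


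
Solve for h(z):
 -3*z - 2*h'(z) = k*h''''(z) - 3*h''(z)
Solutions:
 h(z) = C1 + C2*exp(-z*((sqrt((1 - 1/k)/k^2) + 1/k)^(1/3) + 1/(k*(sqrt((1 - 1/k)/k^2) + 1/k)^(1/3)))) + C3*exp(z*((sqrt((1 - 1/k)/k^2) + 1/k)^(1/3)/2 - sqrt(3)*I*(sqrt((1 - 1/k)/k^2) + 1/k)^(1/3)/2 - 2/(k*(-1 + sqrt(3)*I)*(sqrt((1 - 1/k)/k^2) + 1/k)^(1/3)))) + C4*exp(z*((sqrt((1 - 1/k)/k^2) + 1/k)^(1/3)/2 + sqrt(3)*I*(sqrt((1 - 1/k)/k^2) + 1/k)^(1/3)/2 + 2/(k*(1 + sqrt(3)*I)*(sqrt((1 - 1/k)/k^2) + 1/k)^(1/3)))) - 3*z^2/4 - 9*z/4


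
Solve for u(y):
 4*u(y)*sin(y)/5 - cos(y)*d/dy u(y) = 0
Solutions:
 u(y) = C1/cos(y)^(4/5)


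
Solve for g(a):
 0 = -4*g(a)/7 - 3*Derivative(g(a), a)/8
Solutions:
 g(a) = C1*exp(-32*a/21)


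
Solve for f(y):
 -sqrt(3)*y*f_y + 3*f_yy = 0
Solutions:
 f(y) = C1 + C2*erfi(sqrt(2)*3^(3/4)*y/6)


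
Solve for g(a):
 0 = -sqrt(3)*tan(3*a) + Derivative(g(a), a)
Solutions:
 g(a) = C1 - sqrt(3)*log(cos(3*a))/3


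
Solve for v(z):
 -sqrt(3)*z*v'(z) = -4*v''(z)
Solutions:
 v(z) = C1 + C2*erfi(sqrt(2)*3^(1/4)*z/4)


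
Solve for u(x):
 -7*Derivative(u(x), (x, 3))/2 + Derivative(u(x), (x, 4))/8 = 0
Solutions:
 u(x) = C1 + C2*x + C3*x^2 + C4*exp(28*x)


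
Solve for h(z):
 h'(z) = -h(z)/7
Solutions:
 h(z) = C1*exp(-z/7)


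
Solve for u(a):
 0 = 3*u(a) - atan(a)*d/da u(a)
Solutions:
 u(a) = C1*exp(3*Integral(1/atan(a), a))


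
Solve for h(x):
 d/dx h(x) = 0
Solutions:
 h(x) = C1


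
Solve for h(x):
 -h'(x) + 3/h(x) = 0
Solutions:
 h(x) = -sqrt(C1 + 6*x)
 h(x) = sqrt(C1 + 6*x)


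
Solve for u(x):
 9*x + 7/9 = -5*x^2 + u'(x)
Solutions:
 u(x) = C1 + 5*x^3/3 + 9*x^2/2 + 7*x/9


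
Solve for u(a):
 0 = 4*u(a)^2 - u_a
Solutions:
 u(a) = -1/(C1 + 4*a)


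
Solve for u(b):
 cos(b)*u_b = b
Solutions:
 u(b) = C1 + Integral(b/cos(b), b)


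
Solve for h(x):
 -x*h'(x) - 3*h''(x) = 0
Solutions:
 h(x) = C1 + C2*erf(sqrt(6)*x/6)


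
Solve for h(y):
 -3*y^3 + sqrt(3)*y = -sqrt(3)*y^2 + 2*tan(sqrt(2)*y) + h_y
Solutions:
 h(y) = C1 - 3*y^4/4 + sqrt(3)*y^3/3 + sqrt(3)*y^2/2 + sqrt(2)*log(cos(sqrt(2)*y))


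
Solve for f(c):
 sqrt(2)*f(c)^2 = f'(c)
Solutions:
 f(c) = -1/(C1 + sqrt(2)*c)


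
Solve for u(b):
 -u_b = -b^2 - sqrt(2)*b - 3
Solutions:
 u(b) = C1 + b^3/3 + sqrt(2)*b^2/2 + 3*b


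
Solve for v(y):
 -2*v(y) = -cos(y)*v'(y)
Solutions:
 v(y) = C1*(sin(y) + 1)/(sin(y) - 1)


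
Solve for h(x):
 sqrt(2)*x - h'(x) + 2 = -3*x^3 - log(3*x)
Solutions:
 h(x) = C1 + 3*x^4/4 + sqrt(2)*x^2/2 + x*log(x) + x + x*log(3)


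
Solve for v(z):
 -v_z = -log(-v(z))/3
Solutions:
 -li(-v(z)) = C1 + z/3


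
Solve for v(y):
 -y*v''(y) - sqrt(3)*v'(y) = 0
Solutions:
 v(y) = C1 + C2*y^(1 - sqrt(3))


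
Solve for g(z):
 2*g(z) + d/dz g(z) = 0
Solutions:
 g(z) = C1*exp(-2*z)


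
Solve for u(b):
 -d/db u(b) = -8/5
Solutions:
 u(b) = C1 + 8*b/5


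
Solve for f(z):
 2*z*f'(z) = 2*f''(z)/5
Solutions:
 f(z) = C1 + C2*erfi(sqrt(10)*z/2)


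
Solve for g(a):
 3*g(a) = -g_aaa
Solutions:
 g(a) = C3*exp(-3^(1/3)*a) + (C1*sin(3^(5/6)*a/2) + C2*cos(3^(5/6)*a/2))*exp(3^(1/3)*a/2)


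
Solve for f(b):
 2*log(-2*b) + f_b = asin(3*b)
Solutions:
 f(b) = C1 - 2*b*log(-b) + b*asin(3*b) - 2*b*log(2) + 2*b + sqrt(1 - 9*b^2)/3


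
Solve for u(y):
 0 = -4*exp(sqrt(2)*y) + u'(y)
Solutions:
 u(y) = C1 + 2*sqrt(2)*exp(sqrt(2)*y)


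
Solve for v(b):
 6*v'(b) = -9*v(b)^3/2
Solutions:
 v(b) = -sqrt(2)*sqrt(-1/(C1 - 3*b))
 v(b) = sqrt(2)*sqrt(-1/(C1 - 3*b))


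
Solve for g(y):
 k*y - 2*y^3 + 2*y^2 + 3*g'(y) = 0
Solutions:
 g(y) = C1 - k*y^2/6 + y^4/6 - 2*y^3/9


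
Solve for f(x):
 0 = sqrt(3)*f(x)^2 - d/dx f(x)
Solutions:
 f(x) = -1/(C1 + sqrt(3)*x)


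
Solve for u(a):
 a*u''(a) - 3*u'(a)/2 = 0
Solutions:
 u(a) = C1 + C2*a^(5/2)


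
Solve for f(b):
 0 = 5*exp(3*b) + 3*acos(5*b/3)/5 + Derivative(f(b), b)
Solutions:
 f(b) = C1 - 3*b*acos(5*b/3)/5 + 3*sqrt(9 - 25*b^2)/25 - 5*exp(3*b)/3


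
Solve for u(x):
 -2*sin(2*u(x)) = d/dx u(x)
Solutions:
 u(x) = pi - acos((-C1 - exp(8*x))/(C1 - exp(8*x)))/2
 u(x) = acos((-C1 - exp(8*x))/(C1 - exp(8*x)))/2


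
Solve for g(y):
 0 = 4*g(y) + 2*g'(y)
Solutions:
 g(y) = C1*exp(-2*y)


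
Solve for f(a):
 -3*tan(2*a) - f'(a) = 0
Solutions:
 f(a) = C1 + 3*log(cos(2*a))/2


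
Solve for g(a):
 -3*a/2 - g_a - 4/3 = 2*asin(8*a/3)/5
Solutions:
 g(a) = C1 - 3*a^2/4 - 2*a*asin(8*a/3)/5 - 4*a/3 - sqrt(9 - 64*a^2)/20


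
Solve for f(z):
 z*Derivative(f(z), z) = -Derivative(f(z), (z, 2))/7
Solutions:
 f(z) = C1 + C2*erf(sqrt(14)*z/2)


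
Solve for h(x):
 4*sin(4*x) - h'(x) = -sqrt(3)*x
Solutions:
 h(x) = C1 + sqrt(3)*x^2/2 - cos(4*x)


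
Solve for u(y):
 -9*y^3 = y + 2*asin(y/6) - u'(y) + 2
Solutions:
 u(y) = C1 + 9*y^4/4 + y^2/2 + 2*y*asin(y/6) + 2*y + 2*sqrt(36 - y^2)


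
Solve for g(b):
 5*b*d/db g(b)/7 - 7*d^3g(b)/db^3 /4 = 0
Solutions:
 g(b) = C1 + Integral(C2*airyai(140^(1/3)*b/7) + C3*airybi(140^(1/3)*b/7), b)
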